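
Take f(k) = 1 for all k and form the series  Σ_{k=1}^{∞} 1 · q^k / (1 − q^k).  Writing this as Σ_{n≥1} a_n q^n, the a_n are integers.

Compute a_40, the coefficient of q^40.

[q^40] f(40)=1,f(20)=1,f(10)=1,f(8)=1,f(5)=1,f(4)=1,f(2)=1,f(1)=1 ⇒ 8

a_40 = 8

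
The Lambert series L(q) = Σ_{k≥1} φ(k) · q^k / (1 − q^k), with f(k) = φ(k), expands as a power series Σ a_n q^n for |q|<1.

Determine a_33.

q^33  k|33↦φ(k): 33:20 11:10 3:2 1:1  a_33=33

a_33 = 33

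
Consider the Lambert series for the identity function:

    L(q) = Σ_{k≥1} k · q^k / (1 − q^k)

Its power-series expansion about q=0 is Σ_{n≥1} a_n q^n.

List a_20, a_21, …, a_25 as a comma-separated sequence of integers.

q^20  k|20↦f(k): 20:20 10:10 5:5 4:4 2:2 1:1  a_20=42
d|21:{21,7,3,1}  Σf=21+7+3+1=32
[q^22] f(22)=22,f(11)=11,f(2)=2,f(1)=1 ⇒ 36
q^23  k|23↦f(k): 1:1 23:23  a_23=24
n=24: 24·1 12·2 8·3 6·4 4·6 3·8 2·12 1·24  f→[24+12+8+6+4+3+2+1]=60
n=25: 25·1 5·5 1·25  f→[25+5+1]=31

42, 32, 36, 24, 60, 31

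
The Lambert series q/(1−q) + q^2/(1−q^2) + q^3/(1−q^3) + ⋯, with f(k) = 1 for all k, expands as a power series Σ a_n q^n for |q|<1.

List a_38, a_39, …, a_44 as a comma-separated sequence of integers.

4, 4, 8, 2, 8, 2, 6

n=38: 38·1 19·2 2·19 1·38  f→[1+1+1+1]=4
[q^39] f(39)=1,f(13)=1,f(3)=1,f(1)=1 ⇒ 4
n=40: 40·1 20·2 10·4 8·5 5·8 4·10 2·20 1·40  f→[1+1+1+1+1+1+1+1]=8
[q^41] f(41)=1,f(1)=1 ⇒ 2
[q^42] f(1)=1,f(2)=1,f(3)=1,f(6)=1,f(7)=1,f(14)=1,f(21)=1,f(42)=1 ⇒ 8
d|43:{43,1}  Σf=1+1=2
n=44: 44·1 22·2 11·4 4·11 2·22 1·44  f→[1+1+1+1+1+1]=6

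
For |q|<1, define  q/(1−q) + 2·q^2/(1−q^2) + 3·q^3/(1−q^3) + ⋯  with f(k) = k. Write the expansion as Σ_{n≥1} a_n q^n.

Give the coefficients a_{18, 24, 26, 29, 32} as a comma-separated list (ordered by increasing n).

39, 60, 42, 30, 63

[q^18] f(1)=1,f(2)=2,f(3)=3,f(6)=6,f(9)=9,f(18)=18 ⇒ 39
n=24: 24·1 12·2 8·3 6·4 4·6 3·8 2·12 1·24  f→[24+12+8+6+4+3+2+1]=60
n=26: 1·26 2·13 13·2 26·1  f→[1+2+13+26]=42
d|29:{29,1}  Σf=29+1=30
n=32: 32·1 16·2 8·4 4·8 2·16 1·32  f→[32+16+8+4+2+1]=63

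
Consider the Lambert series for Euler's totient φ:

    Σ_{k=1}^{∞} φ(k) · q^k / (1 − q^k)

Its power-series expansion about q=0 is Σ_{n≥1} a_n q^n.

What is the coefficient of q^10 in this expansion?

d|10:{1,2,5,10}  Σφ=1+1+4+4=10

a_10 = 10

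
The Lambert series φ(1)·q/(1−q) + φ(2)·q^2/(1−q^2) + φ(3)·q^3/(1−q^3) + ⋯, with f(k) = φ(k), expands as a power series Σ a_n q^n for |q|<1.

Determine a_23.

d|23:{23,1}  Σφ=22+1=23

a_23 = 23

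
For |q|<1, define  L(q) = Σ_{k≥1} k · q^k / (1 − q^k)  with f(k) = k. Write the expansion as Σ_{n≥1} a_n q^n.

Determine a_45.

q^45  k|45↦f(k): 45:45 15:15 9:9 5:5 3:3 1:1  a_45=78

a_45 = 78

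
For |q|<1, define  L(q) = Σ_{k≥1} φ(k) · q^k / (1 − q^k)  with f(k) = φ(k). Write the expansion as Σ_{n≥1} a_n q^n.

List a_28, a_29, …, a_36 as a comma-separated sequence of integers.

d|28:{1,2,4,7,14,28}  Σφ=1+1+2+6+6+12=28
d|29:{29,1}  Σφ=28+1=29
n=30: 1·30 2·15 3·10 5·6 6·5 10·3 15·2 30·1  φ→[1+1+2+4+2+4+8+8]=30
n=31: 31·1 1·31  φ→[30+1]=31
n=32: 1·32 2·16 4·8 8·4 16·2 32·1  φ→[1+1+2+4+8+16]=32
n=33: 33·1 11·3 3·11 1·33  φ→[20+10+2+1]=33
q^34  k|34↦φ(k): 1:1 2:1 17:16 34:16  a_34=34
q^35  k|35↦φ(k): 35:24 7:6 5:4 1:1  a_35=35
n=36: 36·1 18·2 12·3 9·4 6·6 4·9 3·12 2·18 1·36  φ→[12+6+4+6+2+2+2+1+1]=36

28, 29, 30, 31, 32, 33, 34, 35, 36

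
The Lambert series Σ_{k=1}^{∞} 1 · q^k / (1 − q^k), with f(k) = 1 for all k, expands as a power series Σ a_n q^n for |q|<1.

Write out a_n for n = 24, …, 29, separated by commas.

d|24:{24,12,8,6,4,3,2,1}  Σf=1+1+1+1+1+1+1+1=8
q^25  k|25↦f(k): 1:1 5:1 25:1  a_25=3
[q^26] f(26)=1,f(13)=1,f(2)=1,f(1)=1 ⇒ 4
n=27: 1·27 3·9 9·3 27·1  f→[1+1+1+1]=4
q^28  k|28↦f(k): 1:1 2:1 4:1 7:1 14:1 28:1  a_28=6
[q^29] f(29)=1,f(1)=1 ⇒ 2

8, 3, 4, 4, 6, 2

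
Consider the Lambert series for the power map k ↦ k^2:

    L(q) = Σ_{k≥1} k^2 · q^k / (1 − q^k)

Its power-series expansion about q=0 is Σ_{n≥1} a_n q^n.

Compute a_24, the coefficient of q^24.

a_24 = 850

n=24: 1·24 2·12 3·8 4·6 6·4 8·3 12·2 24·1  f→[1+4+9+16+36+64+144+576]=850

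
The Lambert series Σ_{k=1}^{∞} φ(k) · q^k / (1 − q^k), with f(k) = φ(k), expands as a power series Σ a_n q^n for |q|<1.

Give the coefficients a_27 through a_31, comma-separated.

q^27  k|27↦φ(k): 27:18 9:6 3:2 1:1  a_27=27
[q^28] φ(1)=1,φ(2)=1,φ(4)=2,φ(7)=6,φ(14)=6,φ(28)=12 ⇒ 28
n=29: 1·29 29·1  φ→[1+28]=29
[q^30] φ(30)=8,φ(15)=8,φ(10)=4,φ(6)=2,φ(5)=4,φ(3)=2,φ(2)=1,φ(1)=1 ⇒ 30
[q^31] φ(1)=1,φ(31)=30 ⇒ 31

27, 28, 29, 30, 31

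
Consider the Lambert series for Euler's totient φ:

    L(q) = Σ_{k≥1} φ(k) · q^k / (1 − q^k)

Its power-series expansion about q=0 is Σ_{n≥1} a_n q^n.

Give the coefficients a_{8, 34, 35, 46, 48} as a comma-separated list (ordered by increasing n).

n=8: 8·1 4·2 2·4 1·8  φ→[4+2+1+1]=8
q^34  k|34↦φ(k): 1:1 2:1 17:16 34:16  a_34=34
n=35: 35·1 7·5 5·7 1·35  φ→[24+6+4+1]=35
n=46: 1·46 2·23 23·2 46·1  φ→[1+1+22+22]=46
n=48: 48·1 24·2 16·3 12·4 8·6 6·8 4·12 3·16 2·24 1·48  φ→[16+8+8+4+4+2+2+2+1+1]=48

8, 34, 35, 46, 48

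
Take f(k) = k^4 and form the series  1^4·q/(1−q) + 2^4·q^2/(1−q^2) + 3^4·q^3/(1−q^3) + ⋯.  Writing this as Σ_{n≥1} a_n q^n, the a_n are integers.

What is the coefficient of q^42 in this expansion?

q^42  k|42↦f(k): 42:3111696 21:194481 14:38416 7:2401 6:1296 3:81 2:16 1:1  a_42=3348388

a_42 = 3348388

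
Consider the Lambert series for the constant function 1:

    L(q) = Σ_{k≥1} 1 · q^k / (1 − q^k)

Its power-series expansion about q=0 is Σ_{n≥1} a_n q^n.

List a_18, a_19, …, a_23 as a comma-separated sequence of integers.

d|18:{18,9,6,3,2,1}  Σf=1+1+1+1+1+1=6
d|19:{19,1}  Σf=1+1=2
q^20  k|20↦f(k): 20:1 10:1 5:1 4:1 2:1 1:1  a_20=6
n=21: 21·1 7·3 3·7 1·21  f→[1+1+1+1]=4
[q^22] f(1)=1,f(2)=1,f(11)=1,f(22)=1 ⇒ 4
n=23: 1·23 23·1  f→[1+1]=2

6, 2, 6, 4, 4, 2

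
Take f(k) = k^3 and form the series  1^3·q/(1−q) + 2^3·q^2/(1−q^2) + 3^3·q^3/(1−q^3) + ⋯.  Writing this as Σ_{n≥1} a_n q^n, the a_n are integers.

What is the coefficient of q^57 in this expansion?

n=57: 57·1 19·3 3·19 1·57  f→[185193+6859+27+1]=192080

a_57 = 192080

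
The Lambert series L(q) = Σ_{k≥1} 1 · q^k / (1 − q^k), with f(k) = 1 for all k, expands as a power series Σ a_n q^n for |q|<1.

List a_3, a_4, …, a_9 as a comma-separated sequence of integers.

q^3  k|3↦f(k): 3:1 1:1  a_3=2
n=4: 4·1 2·2 1·4  f→[1+1+1]=3
d|5:{5,1}  Σf=1+1=2
q^6  k|6↦f(k): 1:1 2:1 3:1 6:1  a_6=4
[q^7] f(1)=1,f(7)=1 ⇒ 2
d|8:{8,4,2,1}  Σf=1+1+1+1=4
q^9  k|9↦f(k): 9:1 3:1 1:1  a_9=3

2, 3, 2, 4, 2, 4, 3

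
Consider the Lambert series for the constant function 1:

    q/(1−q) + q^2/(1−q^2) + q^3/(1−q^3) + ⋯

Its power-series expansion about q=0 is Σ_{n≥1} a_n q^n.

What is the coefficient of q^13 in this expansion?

n=13: 13·1 1·13  f→[1+1]=2

a_13 = 2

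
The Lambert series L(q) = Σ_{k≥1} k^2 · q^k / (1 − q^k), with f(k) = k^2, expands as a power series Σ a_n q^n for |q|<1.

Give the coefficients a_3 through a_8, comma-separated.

10, 21, 26, 50, 50, 85

q^3  k|3↦f(k): 3:9 1:1  a_3=10
[q^4] f(4)=16,f(2)=4,f(1)=1 ⇒ 21
q^5  k|5↦f(k): 5:25 1:1  a_5=26
d|6:{6,3,2,1}  Σf=36+9+4+1=50
[q^7] f(1)=1,f(7)=49 ⇒ 50
n=8: 8·1 4·2 2·4 1·8  f→[64+16+4+1]=85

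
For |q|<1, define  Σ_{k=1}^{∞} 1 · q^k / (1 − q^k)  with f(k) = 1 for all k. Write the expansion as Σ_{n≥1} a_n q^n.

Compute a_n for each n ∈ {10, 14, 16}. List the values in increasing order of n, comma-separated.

4, 4, 5

[q^10] f(1)=1,f(2)=1,f(5)=1,f(10)=1 ⇒ 4
[q^14] f(14)=1,f(7)=1,f(2)=1,f(1)=1 ⇒ 4
n=16: 16·1 8·2 4·4 2·8 1·16  f→[1+1+1+1+1]=5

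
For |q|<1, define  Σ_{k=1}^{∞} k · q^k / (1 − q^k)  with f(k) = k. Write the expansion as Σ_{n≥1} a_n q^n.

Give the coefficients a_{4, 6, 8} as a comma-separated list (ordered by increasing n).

7, 12, 15

q^4  k|4↦f(k): 4:4 2:2 1:1  a_4=7
d|6:{1,2,3,6}  Σf=1+2+3+6=12
d|8:{8,4,2,1}  Σf=8+4+2+1=15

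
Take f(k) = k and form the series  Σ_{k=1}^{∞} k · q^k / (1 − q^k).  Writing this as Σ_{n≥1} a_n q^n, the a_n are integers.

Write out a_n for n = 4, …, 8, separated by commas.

7, 6, 12, 8, 15

d|4:{1,2,4}  Σf=1+2+4=7
[q^5] f(5)=5,f(1)=1 ⇒ 6
[q^6] f(1)=1,f(2)=2,f(3)=3,f(6)=6 ⇒ 12
n=7: 1·7 7·1  f→[1+7]=8
n=8: 1·8 2·4 4·2 8·1  f→[1+2+4+8]=15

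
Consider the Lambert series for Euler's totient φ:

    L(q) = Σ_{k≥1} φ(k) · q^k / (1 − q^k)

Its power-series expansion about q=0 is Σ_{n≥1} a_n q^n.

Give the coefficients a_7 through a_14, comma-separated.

n=7: 1·7 7·1  φ→[1+6]=7
[q^8] φ(1)=1,φ(2)=1,φ(4)=2,φ(8)=4 ⇒ 8
q^9  k|9↦φ(k): 1:1 3:2 9:6  a_9=9
q^10  k|10↦φ(k): 1:1 2:1 5:4 10:4  a_10=10
n=11: 11·1 1·11  φ→[10+1]=11
n=12: 12·1 6·2 4·3 3·4 2·6 1·12  φ→[4+2+2+2+1+1]=12
q^13  k|13↦φ(k): 13:12 1:1  a_13=13
n=14: 1·14 2·7 7·2 14·1  φ→[1+1+6+6]=14

7, 8, 9, 10, 11, 12, 13, 14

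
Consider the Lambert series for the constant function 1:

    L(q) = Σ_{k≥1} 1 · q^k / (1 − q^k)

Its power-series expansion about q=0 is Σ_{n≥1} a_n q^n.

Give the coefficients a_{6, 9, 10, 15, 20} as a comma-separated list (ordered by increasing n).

[q^6] f(1)=1,f(2)=1,f(3)=1,f(6)=1 ⇒ 4
[q^9] f(1)=1,f(3)=1,f(9)=1 ⇒ 3
n=10: 10·1 5·2 2·5 1·10  f→[1+1+1+1]=4
q^15  k|15↦f(k): 15:1 5:1 3:1 1:1  a_15=4
n=20: 1·20 2·10 4·5 5·4 10·2 20·1  f→[1+1+1+1+1+1]=6

4, 3, 4, 4, 6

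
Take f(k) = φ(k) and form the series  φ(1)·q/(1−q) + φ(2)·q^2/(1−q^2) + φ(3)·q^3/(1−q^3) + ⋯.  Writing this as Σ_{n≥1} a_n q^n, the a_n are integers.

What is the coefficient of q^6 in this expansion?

n=6: 1·6 2·3 3·2 6·1  φ→[1+1+2+2]=6

a_6 = 6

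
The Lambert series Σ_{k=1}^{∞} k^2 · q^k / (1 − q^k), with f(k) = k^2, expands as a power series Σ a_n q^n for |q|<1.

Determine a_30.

[q^30] f(1)=1,f(2)=4,f(3)=9,f(5)=25,f(6)=36,f(10)=100,f(15)=225,f(30)=900 ⇒ 1300

a_30 = 1300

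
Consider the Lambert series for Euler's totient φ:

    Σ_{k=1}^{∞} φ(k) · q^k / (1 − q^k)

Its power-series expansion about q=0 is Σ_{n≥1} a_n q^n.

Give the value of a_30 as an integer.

[q^30] φ(30)=8,φ(15)=8,φ(10)=4,φ(6)=2,φ(5)=4,φ(3)=2,φ(2)=1,φ(1)=1 ⇒ 30

a_30 = 30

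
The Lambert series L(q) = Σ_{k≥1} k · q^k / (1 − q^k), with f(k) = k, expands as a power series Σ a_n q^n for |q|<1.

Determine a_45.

a_45 = 78

n=45: 45·1 15·3 9·5 5·9 3·15 1·45  f→[45+15+9+5+3+1]=78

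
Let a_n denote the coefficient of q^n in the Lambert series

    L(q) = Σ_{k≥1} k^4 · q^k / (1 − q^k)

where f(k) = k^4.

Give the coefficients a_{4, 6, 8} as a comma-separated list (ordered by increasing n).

273, 1394, 4369

n=4: 4·1 2·2 1·4  f→[256+16+1]=273
n=6: 6·1 3·2 2·3 1·6  f→[1296+81+16+1]=1394
q^8  k|8↦f(k): 8:4096 4:256 2:16 1:1  a_8=4369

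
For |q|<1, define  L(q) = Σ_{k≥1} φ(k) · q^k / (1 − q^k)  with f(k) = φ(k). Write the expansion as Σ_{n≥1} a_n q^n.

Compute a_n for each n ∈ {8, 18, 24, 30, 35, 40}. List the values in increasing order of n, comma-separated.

n=8: 1·8 2·4 4·2 8·1  φ→[1+1+2+4]=8
[q^18] φ(18)=6,φ(9)=6,φ(6)=2,φ(3)=2,φ(2)=1,φ(1)=1 ⇒ 18
d|24:{24,12,8,6,4,3,2,1}  Σφ=8+4+4+2+2+2+1+1=24
[q^30] φ(30)=8,φ(15)=8,φ(10)=4,φ(6)=2,φ(5)=4,φ(3)=2,φ(2)=1,φ(1)=1 ⇒ 30
n=35: 35·1 7·5 5·7 1·35  φ→[24+6+4+1]=35
q^40  k|40↦φ(k): 1:1 2:1 4:2 5:4 8:4 10:4 20:8 40:16  a_40=40

8, 18, 24, 30, 35, 40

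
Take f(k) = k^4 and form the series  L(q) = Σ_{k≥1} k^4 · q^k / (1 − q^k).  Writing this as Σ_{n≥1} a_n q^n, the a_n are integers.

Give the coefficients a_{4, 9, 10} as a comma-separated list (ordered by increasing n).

273, 6643, 10642

[q^4] f(4)=256,f(2)=16,f(1)=1 ⇒ 273
n=9: 9·1 3·3 1·9  f→[6561+81+1]=6643
n=10: 10·1 5·2 2·5 1·10  f→[10000+625+16+1]=10642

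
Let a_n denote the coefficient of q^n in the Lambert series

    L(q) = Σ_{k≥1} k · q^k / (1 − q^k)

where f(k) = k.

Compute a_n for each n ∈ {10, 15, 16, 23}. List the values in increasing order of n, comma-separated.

q^10  k|10↦f(k): 10:10 5:5 2:2 1:1  a_10=18
n=15: 15·1 5·3 3·5 1·15  f→[15+5+3+1]=24
n=16: 1·16 2·8 4·4 8·2 16·1  f→[1+2+4+8+16]=31
d|23:{1,23}  Σf=1+23=24

18, 24, 31, 24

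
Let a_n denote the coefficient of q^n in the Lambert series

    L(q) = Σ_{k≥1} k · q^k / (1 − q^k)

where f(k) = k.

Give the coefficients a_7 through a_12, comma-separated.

8, 15, 13, 18, 12, 28

[q^7] f(7)=7,f(1)=1 ⇒ 8
q^8  k|8↦f(k): 1:1 2:2 4:4 8:8  a_8=15
d|9:{1,3,9}  Σf=1+3+9=13
d|10:{10,5,2,1}  Σf=10+5+2+1=18
d|11:{1,11}  Σf=1+11=12
[q^12] f(1)=1,f(2)=2,f(3)=3,f(4)=4,f(6)=6,f(12)=12 ⇒ 28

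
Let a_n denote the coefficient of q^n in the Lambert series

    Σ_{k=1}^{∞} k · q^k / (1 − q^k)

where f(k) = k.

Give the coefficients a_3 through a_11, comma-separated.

n=3: 3·1 1·3  f→[3+1]=4
q^4  k|4↦f(k): 4:4 2:2 1:1  a_4=7
q^5  k|5↦f(k): 1:1 5:5  a_5=6
d|6:{1,2,3,6}  Σf=1+2+3+6=12
d|7:{1,7}  Σf=1+7=8
d|8:{1,2,4,8}  Σf=1+2+4+8=15
n=9: 1·9 3·3 9·1  f→[1+3+9]=13
n=10: 1·10 2·5 5·2 10·1  f→[1+2+5+10]=18
[q^11] f(1)=1,f(11)=11 ⇒ 12

4, 7, 6, 12, 8, 15, 13, 18, 12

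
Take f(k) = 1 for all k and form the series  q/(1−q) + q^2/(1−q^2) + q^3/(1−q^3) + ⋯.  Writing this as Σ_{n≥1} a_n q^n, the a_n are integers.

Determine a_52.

a_52 = 6

n=52: 52·1 26·2 13·4 4·13 2·26 1·52  f→[1+1+1+1+1+1]=6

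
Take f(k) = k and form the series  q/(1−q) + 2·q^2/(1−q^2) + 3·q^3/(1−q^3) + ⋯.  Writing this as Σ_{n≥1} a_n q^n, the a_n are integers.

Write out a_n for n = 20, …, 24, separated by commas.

42, 32, 36, 24, 60

n=20: 1·20 2·10 4·5 5·4 10·2 20·1  f→[1+2+4+5+10+20]=42
n=21: 1·21 3·7 7·3 21·1  f→[1+3+7+21]=32
d|22:{22,11,2,1}  Σf=22+11+2+1=36
d|23:{1,23}  Σf=1+23=24
d|24:{24,12,8,6,4,3,2,1}  Σf=24+12+8+6+4+3+2+1=60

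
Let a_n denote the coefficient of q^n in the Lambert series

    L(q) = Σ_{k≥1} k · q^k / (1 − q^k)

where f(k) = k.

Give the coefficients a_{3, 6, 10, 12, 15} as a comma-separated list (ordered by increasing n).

4, 12, 18, 28, 24

d|3:{1,3}  Σf=1+3=4
d|6:{6,3,2,1}  Σf=6+3+2+1=12
n=10: 1·10 2·5 5·2 10·1  f→[1+2+5+10]=18
q^12  k|12↦f(k): 12:12 6:6 4:4 3:3 2:2 1:1  a_12=28
q^15  k|15↦f(k): 15:15 5:5 3:3 1:1  a_15=24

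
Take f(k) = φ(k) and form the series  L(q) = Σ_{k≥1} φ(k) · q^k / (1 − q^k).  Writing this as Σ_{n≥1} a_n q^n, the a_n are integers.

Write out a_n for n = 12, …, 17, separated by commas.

d|12:{1,2,3,4,6,12}  Σφ=1+1+2+2+2+4=12
d|13:{13,1}  Σφ=12+1=13
[q^14] φ(1)=1,φ(2)=1,φ(7)=6,φ(14)=6 ⇒ 14
d|15:{15,5,3,1}  Σφ=8+4+2+1=15
d|16:{1,2,4,8,16}  Σφ=1+1+2+4+8=16
d|17:{1,17}  Σφ=1+16=17

12, 13, 14, 15, 16, 17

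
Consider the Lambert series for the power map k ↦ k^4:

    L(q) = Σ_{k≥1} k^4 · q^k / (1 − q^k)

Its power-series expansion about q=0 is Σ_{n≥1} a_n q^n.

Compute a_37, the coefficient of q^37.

q^37  k|37↦f(k): 37:1874161 1:1  a_37=1874162

a_37 = 1874162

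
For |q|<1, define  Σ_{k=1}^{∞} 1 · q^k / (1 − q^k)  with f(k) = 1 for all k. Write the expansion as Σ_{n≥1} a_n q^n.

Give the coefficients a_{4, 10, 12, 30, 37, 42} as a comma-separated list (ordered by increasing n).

[q^4] f(1)=1,f(2)=1,f(4)=1 ⇒ 3
[q^10] f(10)=1,f(5)=1,f(2)=1,f(1)=1 ⇒ 4
[q^12] f(12)=1,f(6)=1,f(4)=1,f(3)=1,f(2)=1,f(1)=1 ⇒ 6
d|30:{1,2,3,5,6,10,15,30}  Σf=1+1+1+1+1+1+1+1=8
q^37  k|37↦f(k): 1:1 37:1  a_37=2
[q^42] f(1)=1,f(2)=1,f(3)=1,f(6)=1,f(7)=1,f(14)=1,f(21)=1,f(42)=1 ⇒ 8

3, 4, 6, 8, 2, 8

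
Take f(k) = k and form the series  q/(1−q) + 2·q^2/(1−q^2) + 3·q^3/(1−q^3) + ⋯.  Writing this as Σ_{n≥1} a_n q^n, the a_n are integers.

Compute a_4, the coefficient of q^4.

a_4 = 7

[q^4] f(4)=4,f(2)=2,f(1)=1 ⇒ 7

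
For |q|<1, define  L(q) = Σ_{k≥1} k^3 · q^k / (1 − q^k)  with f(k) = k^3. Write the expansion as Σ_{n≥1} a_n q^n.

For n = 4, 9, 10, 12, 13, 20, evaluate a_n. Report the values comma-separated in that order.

73, 757, 1134, 2044, 2198, 9198

[q^4] f(1)=1,f(2)=8,f(4)=64 ⇒ 73
[q^9] f(9)=729,f(3)=27,f(1)=1 ⇒ 757
q^10  k|10↦f(k): 10:1000 5:125 2:8 1:1  a_10=1134
n=12: 12·1 6·2 4·3 3·4 2·6 1·12  f→[1728+216+64+27+8+1]=2044
n=13: 1·13 13·1  f→[1+2197]=2198
n=20: 20·1 10·2 5·4 4·5 2·10 1·20  f→[8000+1000+125+64+8+1]=9198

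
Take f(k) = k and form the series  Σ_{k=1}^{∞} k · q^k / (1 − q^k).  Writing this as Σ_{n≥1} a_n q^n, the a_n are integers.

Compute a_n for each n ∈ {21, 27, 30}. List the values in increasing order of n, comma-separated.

q^21  k|21↦f(k): 1:1 3:3 7:7 21:21  a_21=32
[q^27] f(1)=1,f(3)=3,f(9)=9,f(27)=27 ⇒ 40
[q^30] f(30)=30,f(15)=15,f(10)=10,f(6)=6,f(5)=5,f(3)=3,f(2)=2,f(1)=1 ⇒ 72

32, 40, 72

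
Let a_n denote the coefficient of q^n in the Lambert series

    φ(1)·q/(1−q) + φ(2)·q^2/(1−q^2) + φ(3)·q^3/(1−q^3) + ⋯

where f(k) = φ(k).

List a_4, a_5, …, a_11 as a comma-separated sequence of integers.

[q^4] φ(1)=1,φ(2)=1,φ(4)=2 ⇒ 4
d|5:{1,5}  Σφ=1+4=5
q^6  k|6↦φ(k): 6:2 3:2 2:1 1:1  a_6=6
[q^7] φ(1)=1,φ(7)=6 ⇒ 7
d|8:{1,2,4,8}  Σφ=1+1+2+4=8
[q^9] φ(9)=6,φ(3)=2,φ(1)=1 ⇒ 9
d|10:{10,5,2,1}  Σφ=4+4+1+1=10
n=11: 11·1 1·11  φ→[10+1]=11

4, 5, 6, 7, 8, 9, 10, 11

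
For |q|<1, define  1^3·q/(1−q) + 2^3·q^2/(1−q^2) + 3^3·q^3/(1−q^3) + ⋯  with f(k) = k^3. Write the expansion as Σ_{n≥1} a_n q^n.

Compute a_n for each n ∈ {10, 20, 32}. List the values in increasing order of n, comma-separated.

1134, 9198, 37449

n=10: 10·1 5·2 2·5 1·10  f→[1000+125+8+1]=1134
d|20:{1,2,4,5,10,20}  Σf=1+8+64+125+1000+8000=9198
n=32: 1·32 2·16 4·8 8·4 16·2 32·1  f→[1+8+64+512+4096+32768]=37449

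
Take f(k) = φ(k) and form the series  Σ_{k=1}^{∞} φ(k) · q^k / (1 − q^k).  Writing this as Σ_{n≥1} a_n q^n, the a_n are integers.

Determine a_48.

[q^48] φ(1)=1,φ(2)=1,φ(3)=2,φ(4)=2,φ(6)=2,φ(8)=4,φ(12)=4,φ(16)=8,φ(24)=8,φ(48)=16 ⇒ 48

a_48 = 48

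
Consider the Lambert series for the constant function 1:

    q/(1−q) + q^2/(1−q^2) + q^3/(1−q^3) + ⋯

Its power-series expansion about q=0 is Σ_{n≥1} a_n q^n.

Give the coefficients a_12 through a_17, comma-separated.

6, 2, 4, 4, 5, 2

[q^12] f(12)=1,f(6)=1,f(4)=1,f(3)=1,f(2)=1,f(1)=1 ⇒ 6
q^13  k|13↦f(k): 13:1 1:1  a_13=2
n=14: 1·14 2·7 7·2 14·1  f→[1+1+1+1]=4
q^15  k|15↦f(k): 15:1 5:1 3:1 1:1  a_15=4
[q^16] f(1)=1,f(2)=1,f(4)=1,f(8)=1,f(16)=1 ⇒ 5
n=17: 17·1 1·17  f→[1+1]=2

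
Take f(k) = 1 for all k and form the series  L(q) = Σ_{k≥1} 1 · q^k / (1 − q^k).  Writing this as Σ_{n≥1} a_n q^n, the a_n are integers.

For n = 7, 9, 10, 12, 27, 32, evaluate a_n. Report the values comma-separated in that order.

[q^7] f(1)=1,f(7)=1 ⇒ 2
d|9:{9,3,1}  Σf=1+1+1=3
d|10:{10,5,2,1}  Σf=1+1+1+1=4
[q^12] f(1)=1,f(2)=1,f(3)=1,f(4)=1,f(6)=1,f(12)=1 ⇒ 6
q^27  k|27↦f(k): 27:1 9:1 3:1 1:1  a_27=4
d|32:{32,16,8,4,2,1}  Σf=1+1+1+1+1+1=6

2, 3, 4, 6, 4, 6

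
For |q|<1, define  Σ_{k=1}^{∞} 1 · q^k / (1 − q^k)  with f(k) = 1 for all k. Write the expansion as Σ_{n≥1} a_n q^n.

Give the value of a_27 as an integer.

[q^27] f(1)=1,f(3)=1,f(9)=1,f(27)=1 ⇒ 4

a_27 = 4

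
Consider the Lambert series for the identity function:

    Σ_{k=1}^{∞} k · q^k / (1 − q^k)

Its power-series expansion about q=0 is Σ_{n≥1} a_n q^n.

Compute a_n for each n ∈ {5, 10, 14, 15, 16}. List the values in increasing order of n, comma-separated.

[q^5] f(1)=1,f(5)=5 ⇒ 6
q^10  k|10↦f(k): 1:1 2:2 5:5 10:10  a_10=18
d|14:{14,7,2,1}  Σf=14+7+2+1=24
[q^15] f(1)=1,f(3)=3,f(5)=5,f(15)=15 ⇒ 24
n=16: 16·1 8·2 4·4 2·8 1·16  f→[16+8+4+2+1]=31

6, 18, 24, 24, 31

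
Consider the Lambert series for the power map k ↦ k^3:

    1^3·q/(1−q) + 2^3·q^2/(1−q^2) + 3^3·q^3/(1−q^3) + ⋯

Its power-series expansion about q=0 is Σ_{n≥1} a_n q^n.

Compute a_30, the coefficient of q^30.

q^30  k|30↦f(k): 30:27000 15:3375 10:1000 6:216 5:125 3:27 2:8 1:1  a_30=31752

a_30 = 31752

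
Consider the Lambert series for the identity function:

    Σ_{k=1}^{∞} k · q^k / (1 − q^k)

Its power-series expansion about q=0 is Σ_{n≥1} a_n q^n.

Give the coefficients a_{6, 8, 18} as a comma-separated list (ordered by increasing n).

12, 15, 39

q^6  k|6↦f(k): 6:6 3:3 2:2 1:1  a_6=12
[q^8] f(1)=1,f(2)=2,f(4)=4,f(8)=8 ⇒ 15
n=18: 18·1 9·2 6·3 3·6 2·9 1·18  f→[18+9+6+3+2+1]=39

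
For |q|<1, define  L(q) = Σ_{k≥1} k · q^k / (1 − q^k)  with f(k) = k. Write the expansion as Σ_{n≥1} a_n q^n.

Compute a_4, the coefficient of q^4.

a_4 = 7

d|4:{1,2,4}  Σf=1+2+4=7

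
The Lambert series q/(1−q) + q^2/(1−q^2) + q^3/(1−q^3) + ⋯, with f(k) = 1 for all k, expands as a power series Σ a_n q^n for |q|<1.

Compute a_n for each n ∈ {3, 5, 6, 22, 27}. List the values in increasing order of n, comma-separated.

n=3: 1·3 3·1  f→[1+1]=2
q^5  k|5↦f(k): 5:1 1:1  a_5=2
d|6:{6,3,2,1}  Σf=1+1+1+1=4
[q^22] f(22)=1,f(11)=1,f(2)=1,f(1)=1 ⇒ 4
n=27: 27·1 9·3 3·9 1·27  f→[1+1+1+1]=4

2, 2, 4, 4, 4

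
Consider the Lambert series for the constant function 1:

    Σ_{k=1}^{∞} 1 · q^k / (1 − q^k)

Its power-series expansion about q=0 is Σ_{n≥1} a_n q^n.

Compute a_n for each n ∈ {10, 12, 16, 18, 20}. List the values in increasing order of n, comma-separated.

d|10:{1,2,5,10}  Σf=1+1+1+1=4
q^12  k|12↦f(k): 1:1 2:1 3:1 4:1 6:1 12:1  a_12=6
d|16:{1,2,4,8,16}  Σf=1+1+1+1+1=5
q^18  k|18↦f(k): 18:1 9:1 6:1 3:1 2:1 1:1  a_18=6
[q^20] f(1)=1,f(2)=1,f(4)=1,f(5)=1,f(10)=1,f(20)=1 ⇒ 6

4, 6, 5, 6, 6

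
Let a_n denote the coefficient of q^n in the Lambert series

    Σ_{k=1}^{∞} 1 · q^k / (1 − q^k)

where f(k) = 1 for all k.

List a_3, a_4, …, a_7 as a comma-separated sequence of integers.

2, 3, 2, 4, 2

n=3: 1·3 3·1  f→[1+1]=2
[q^4] f(1)=1,f(2)=1,f(4)=1 ⇒ 3
[q^5] f(1)=1,f(5)=1 ⇒ 2
q^6  k|6↦f(k): 6:1 3:1 2:1 1:1  a_6=4
q^7  k|7↦f(k): 1:1 7:1  a_7=2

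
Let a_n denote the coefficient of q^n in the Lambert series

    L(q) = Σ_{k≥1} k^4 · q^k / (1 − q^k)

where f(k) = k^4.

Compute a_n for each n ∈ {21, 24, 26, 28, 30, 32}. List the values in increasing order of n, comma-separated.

d|21:{1,3,7,21}  Σf=1+81+2401+194481=196964
q^24  k|24↦f(k): 1:1 2:16 3:81 4:256 6:1296 8:4096 12:20736 24:331776  a_24=358258
[q^26] f(26)=456976,f(13)=28561,f(2)=16,f(1)=1 ⇒ 485554
d|28:{1,2,4,7,14,28}  Σf=1+16+256+2401+38416+614656=655746
q^30  k|30↦f(k): 1:1 2:16 3:81 5:625 6:1296 10:10000 15:50625 30:810000  a_30=872644
n=32: 1·32 2·16 4·8 8·4 16·2 32·1  f→[1+16+256+4096+65536+1048576]=1118481

196964, 358258, 485554, 655746, 872644, 1118481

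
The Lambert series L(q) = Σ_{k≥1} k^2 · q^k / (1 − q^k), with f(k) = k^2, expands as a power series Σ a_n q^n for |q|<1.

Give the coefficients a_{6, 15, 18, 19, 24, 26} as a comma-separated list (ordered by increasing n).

q^6  k|6↦f(k): 6:36 3:9 2:4 1:1  a_6=50
[q^15] f(15)=225,f(5)=25,f(3)=9,f(1)=1 ⇒ 260
[q^18] f(1)=1,f(2)=4,f(3)=9,f(6)=36,f(9)=81,f(18)=324 ⇒ 455
[q^19] f(1)=1,f(19)=361 ⇒ 362
[q^24] f(24)=576,f(12)=144,f(8)=64,f(6)=36,f(4)=16,f(3)=9,f(2)=4,f(1)=1 ⇒ 850
q^26  k|26↦f(k): 1:1 2:4 13:169 26:676  a_26=850

50, 260, 455, 362, 850, 850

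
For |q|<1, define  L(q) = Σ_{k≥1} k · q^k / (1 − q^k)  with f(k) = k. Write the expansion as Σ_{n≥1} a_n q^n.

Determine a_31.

[q^31] f(31)=31,f(1)=1 ⇒ 32

a_31 = 32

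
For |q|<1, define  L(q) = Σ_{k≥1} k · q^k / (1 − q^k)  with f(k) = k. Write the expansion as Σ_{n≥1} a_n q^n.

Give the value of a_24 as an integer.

n=24: 24·1 12·2 8·3 6·4 4·6 3·8 2·12 1·24  f→[24+12+8+6+4+3+2+1]=60

a_24 = 60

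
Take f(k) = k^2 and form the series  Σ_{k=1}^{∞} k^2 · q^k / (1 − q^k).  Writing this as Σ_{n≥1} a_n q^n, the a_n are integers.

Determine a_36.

a_36 = 1911

n=36: 1·36 2·18 3·12 4·9 6·6 9·4 12·3 18·2 36·1  f→[1+4+9+16+36+81+144+324+1296]=1911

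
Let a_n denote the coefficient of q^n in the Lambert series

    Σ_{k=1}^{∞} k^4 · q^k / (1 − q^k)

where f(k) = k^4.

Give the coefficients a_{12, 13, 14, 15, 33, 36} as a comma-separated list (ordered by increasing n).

n=12: 12·1 6·2 4·3 3·4 2·6 1·12  f→[20736+1296+256+81+16+1]=22386
n=13: 13·1 1·13  f→[28561+1]=28562
n=14: 14·1 7·2 2·7 1·14  f→[38416+2401+16+1]=40834
[q^15] f(15)=50625,f(5)=625,f(3)=81,f(1)=1 ⇒ 51332
n=33: 33·1 11·3 3·11 1·33  f→[1185921+14641+81+1]=1200644
q^36  k|36↦f(k): 36:1679616 18:104976 12:20736 9:6561 6:1296 4:256 3:81 2:16 1:1  a_36=1813539

22386, 28562, 40834, 51332, 1200644, 1813539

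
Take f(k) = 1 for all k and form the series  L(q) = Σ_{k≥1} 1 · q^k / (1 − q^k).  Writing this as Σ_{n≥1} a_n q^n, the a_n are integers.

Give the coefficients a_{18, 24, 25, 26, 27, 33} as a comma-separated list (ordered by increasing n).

d|18:{18,9,6,3,2,1}  Σf=1+1+1+1+1+1=6
n=24: 24·1 12·2 8·3 6·4 4·6 3·8 2·12 1·24  f→[1+1+1+1+1+1+1+1]=8
q^25  k|25↦f(k): 1:1 5:1 25:1  a_25=3
d|26:{1,2,13,26}  Σf=1+1+1+1=4
q^27  k|27↦f(k): 27:1 9:1 3:1 1:1  a_27=4
d|33:{1,3,11,33}  Σf=1+1+1+1=4

6, 8, 3, 4, 4, 4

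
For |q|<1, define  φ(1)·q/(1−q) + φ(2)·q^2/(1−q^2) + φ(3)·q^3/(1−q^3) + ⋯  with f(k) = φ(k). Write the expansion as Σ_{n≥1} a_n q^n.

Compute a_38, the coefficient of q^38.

q^38  k|38↦φ(k): 38:18 19:18 2:1 1:1  a_38=38

a_38 = 38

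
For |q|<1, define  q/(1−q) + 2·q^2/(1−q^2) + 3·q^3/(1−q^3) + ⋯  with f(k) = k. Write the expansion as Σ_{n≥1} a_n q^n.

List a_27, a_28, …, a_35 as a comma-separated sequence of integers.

40, 56, 30, 72, 32, 63, 48, 54, 48

n=27: 1·27 3·9 9·3 27·1  f→[1+3+9+27]=40
q^28  k|28↦f(k): 28:28 14:14 7:7 4:4 2:2 1:1  a_28=56
d|29:{29,1}  Σf=29+1=30
d|30:{1,2,3,5,6,10,15,30}  Σf=1+2+3+5+6+10+15+30=72
[q^31] f(1)=1,f(31)=31 ⇒ 32
[q^32] f(1)=1,f(2)=2,f(4)=4,f(8)=8,f(16)=16,f(32)=32 ⇒ 63
q^33  k|33↦f(k): 1:1 3:3 11:11 33:33  a_33=48
q^34  k|34↦f(k): 1:1 2:2 17:17 34:34  a_34=54
[q^35] f(1)=1,f(5)=5,f(7)=7,f(35)=35 ⇒ 48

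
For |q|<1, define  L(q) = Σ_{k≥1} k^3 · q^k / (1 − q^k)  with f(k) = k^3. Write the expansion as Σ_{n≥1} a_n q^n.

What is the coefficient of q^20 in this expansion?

q^20  k|20↦f(k): 1:1 2:8 4:64 5:125 10:1000 20:8000  a_20=9198

a_20 = 9198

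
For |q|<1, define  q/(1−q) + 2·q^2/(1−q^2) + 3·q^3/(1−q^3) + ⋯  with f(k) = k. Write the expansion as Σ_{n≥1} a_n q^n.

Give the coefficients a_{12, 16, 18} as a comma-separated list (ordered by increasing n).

28, 31, 39

[q^12] f(12)=12,f(6)=6,f(4)=4,f(3)=3,f(2)=2,f(1)=1 ⇒ 28
n=16: 1·16 2·8 4·4 8·2 16·1  f→[1+2+4+8+16]=31
d|18:{1,2,3,6,9,18}  Σf=1+2+3+6+9+18=39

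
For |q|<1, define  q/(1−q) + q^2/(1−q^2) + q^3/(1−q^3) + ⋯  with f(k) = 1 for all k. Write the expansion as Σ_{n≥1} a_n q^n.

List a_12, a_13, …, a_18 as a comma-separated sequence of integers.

d|12:{1,2,3,4,6,12}  Σf=1+1+1+1+1+1=6
[q^13] f(13)=1,f(1)=1 ⇒ 2
d|14:{1,2,7,14}  Σf=1+1+1+1=4
q^15  k|15↦f(k): 1:1 3:1 5:1 15:1  a_15=4
d|16:{16,8,4,2,1}  Σf=1+1+1+1+1=5
q^17  k|17↦f(k): 1:1 17:1  a_17=2
q^18  k|18↦f(k): 18:1 9:1 6:1 3:1 2:1 1:1  a_18=6

6, 2, 4, 4, 5, 2, 6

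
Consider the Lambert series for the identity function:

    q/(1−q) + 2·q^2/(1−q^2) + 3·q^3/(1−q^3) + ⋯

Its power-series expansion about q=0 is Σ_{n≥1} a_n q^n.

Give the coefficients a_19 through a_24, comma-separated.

[q^19] f(19)=19,f(1)=1 ⇒ 20
n=20: 20·1 10·2 5·4 4·5 2·10 1·20  f→[20+10+5+4+2+1]=42
d|21:{21,7,3,1}  Σf=21+7+3+1=32
q^22  k|22↦f(k): 22:22 11:11 2:2 1:1  a_22=36
n=23: 23·1 1·23  f→[23+1]=24
q^24  k|24↦f(k): 24:24 12:12 8:8 6:6 4:4 3:3 2:2 1:1  a_24=60

20, 42, 32, 36, 24, 60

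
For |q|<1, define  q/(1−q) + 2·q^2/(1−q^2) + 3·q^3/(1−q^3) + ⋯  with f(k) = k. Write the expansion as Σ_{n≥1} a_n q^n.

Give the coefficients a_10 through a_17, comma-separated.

18, 12, 28, 14, 24, 24, 31, 18

[q^10] f(10)=10,f(5)=5,f(2)=2,f(1)=1 ⇒ 18
[q^11] f(1)=1,f(11)=11 ⇒ 12
n=12: 12·1 6·2 4·3 3·4 2·6 1·12  f→[12+6+4+3+2+1]=28
q^13  k|13↦f(k): 1:1 13:13  a_13=14
n=14: 1·14 2·7 7·2 14·1  f→[1+2+7+14]=24
d|15:{15,5,3,1}  Σf=15+5+3+1=24
d|16:{1,2,4,8,16}  Σf=1+2+4+8+16=31
[q^17] f(17)=17,f(1)=1 ⇒ 18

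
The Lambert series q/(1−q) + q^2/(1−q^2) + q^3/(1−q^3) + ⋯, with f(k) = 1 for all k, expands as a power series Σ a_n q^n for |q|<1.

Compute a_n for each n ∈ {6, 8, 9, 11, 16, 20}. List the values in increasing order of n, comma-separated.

4, 4, 3, 2, 5, 6

[q^6] f(6)=1,f(3)=1,f(2)=1,f(1)=1 ⇒ 4
d|8:{1,2,4,8}  Σf=1+1+1+1=4
[q^9] f(9)=1,f(3)=1,f(1)=1 ⇒ 3
[q^11] f(1)=1,f(11)=1 ⇒ 2
n=16: 1·16 2·8 4·4 8·2 16·1  f→[1+1+1+1+1]=5
n=20: 20·1 10·2 5·4 4·5 2·10 1·20  f→[1+1+1+1+1+1]=6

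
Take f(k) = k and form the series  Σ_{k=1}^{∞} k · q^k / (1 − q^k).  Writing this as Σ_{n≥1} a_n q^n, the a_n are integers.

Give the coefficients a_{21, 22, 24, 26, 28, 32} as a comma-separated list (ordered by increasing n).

n=21: 21·1 7·3 3·7 1·21  f→[21+7+3+1]=32
n=22: 22·1 11·2 2·11 1·22  f→[22+11+2+1]=36
[q^24] f(24)=24,f(12)=12,f(8)=8,f(6)=6,f(4)=4,f(3)=3,f(2)=2,f(1)=1 ⇒ 60
n=26: 26·1 13·2 2·13 1·26  f→[26+13+2+1]=42
n=28: 1·28 2·14 4·7 7·4 14·2 28·1  f→[1+2+4+7+14+28]=56
q^32  k|32↦f(k): 1:1 2:2 4:4 8:8 16:16 32:32  a_32=63

32, 36, 60, 42, 56, 63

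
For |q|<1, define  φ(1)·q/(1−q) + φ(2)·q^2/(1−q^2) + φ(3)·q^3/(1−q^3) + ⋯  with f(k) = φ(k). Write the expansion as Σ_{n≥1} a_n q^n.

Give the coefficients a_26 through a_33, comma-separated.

[q^26] φ(26)=12,φ(13)=12,φ(2)=1,φ(1)=1 ⇒ 26
q^27  k|27↦φ(k): 27:18 9:6 3:2 1:1  a_27=27
d|28:{28,14,7,4,2,1}  Σφ=12+6+6+2+1+1=28
[q^29] φ(29)=28,φ(1)=1 ⇒ 29
[q^30] φ(30)=8,φ(15)=8,φ(10)=4,φ(6)=2,φ(5)=4,φ(3)=2,φ(2)=1,φ(1)=1 ⇒ 30
n=31: 31·1 1·31  φ→[30+1]=31
q^32  k|32↦φ(k): 32:16 16:8 8:4 4:2 2:1 1:1  a_32=32
n=33: 33·1 11·3 3·11 1·33  φ→[20+10+2+1]=33

26, 27, 28, 29, 30, 31, 32, 33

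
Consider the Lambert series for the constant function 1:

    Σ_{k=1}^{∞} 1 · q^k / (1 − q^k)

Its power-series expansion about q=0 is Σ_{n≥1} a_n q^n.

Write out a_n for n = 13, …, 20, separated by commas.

q^13  k|13↦f(k): 1:1 13:1  a_13=2
n=14: 1·14 2·7 7·2 14·1  f→[1+1+1+1]=4
[q^15] f(1)=1,f(3)=1,f(5)=1,f(15)=1 ⇒ 4
[q^16] f(16)=1,f(8)=1,f(4)=1,f(2)=1,f(1)=1 ⇒ 5
d|17:{17,1}  Σf=1+1=2
d|18:{18,9,6,3,2,1}  Σf=1+1+1+1+1+1=6
d|19:{19,1}  Σf=1+1=2
[q^20] f(20)=1,f(10)=1,f(5)=1,f(4)=1,f(2)=1,f(1)=1 ⇒ 6

2, 4, 4, 5, 2, 6, 2, 6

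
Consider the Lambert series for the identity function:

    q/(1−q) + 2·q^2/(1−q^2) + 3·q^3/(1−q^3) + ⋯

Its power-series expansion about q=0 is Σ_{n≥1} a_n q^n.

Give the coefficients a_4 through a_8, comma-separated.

7, 6, 12, 8, 15

[q^4] f(4)=4,f(2)=2,f(1)=1 ⇒ 7
d|5:{5,1}  Σf=5+1=6
q^6  k|6↦f(k): 1:1 2:2 3:3 6:6  a_6=12
q^7  k|7↦f(k): 1:1 7:7  a_7=8
d|8:{8,4,2,1}  Σf=8+4+2+1=15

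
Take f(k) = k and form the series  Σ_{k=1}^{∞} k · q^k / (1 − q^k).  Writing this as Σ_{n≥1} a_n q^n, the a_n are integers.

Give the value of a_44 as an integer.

a_44 = 84

[q^44] f(1)=1,f(2)=2,f(4)=4,f(11)=11,f(22)=22,f(44)=44 ⇒ 84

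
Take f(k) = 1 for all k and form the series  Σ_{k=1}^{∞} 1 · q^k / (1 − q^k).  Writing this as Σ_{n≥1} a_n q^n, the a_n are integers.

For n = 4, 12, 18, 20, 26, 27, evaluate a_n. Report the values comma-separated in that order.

d|4:{4,2,1}  Σf=1+1+1=3
n=12: 1·12 2·6 3·4 4·3 6·2 12·1  f→[1+1+1+1+1+1]=6
q^18  k|18↦f(k): 1:1 2:1 3:1 6:1 9:1 18:1  a_18=6
q^20  k|20↦f(k): 20:1 10:1 5:1 4:1 2:1 1:1  a_20=6
n=26: 1·26 2·13 13·2 26·1  f→[1+1+1+1]=4
[q^27] f(1)=1,f(3)=1,f(9)=1,f(27)=1 ⇒ 4

3, 6, 6, 6, 4, 4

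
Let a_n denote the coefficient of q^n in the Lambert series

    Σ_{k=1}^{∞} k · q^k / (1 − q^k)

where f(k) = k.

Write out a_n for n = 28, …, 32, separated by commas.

56, 30, 72, 32, 63

n=28: 1·28 2·14 4·7 7·4 14·2 28·1  f→[1+2+4+7+14+28]=56
[q^29] f(1)=1,f(29)=29 ⇒ 30
[q^30] f(30)=30,f(15)=15,f(10)=10,f(6)=6,f(5)=5,f(3)=3,f(2)=2,f(1)=1 ⇒ 72
[q^31] f(1)=1,f(31)=31 ⇒ 32
q^32  k|32↦f(k): 32:32 16:16 8:8 4:4 2:2 1:1  a_32=63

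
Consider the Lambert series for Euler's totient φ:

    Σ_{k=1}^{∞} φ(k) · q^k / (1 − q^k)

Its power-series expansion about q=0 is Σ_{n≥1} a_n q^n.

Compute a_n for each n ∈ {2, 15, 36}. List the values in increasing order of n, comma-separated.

[q^2] φ(2)=1,φ(1)=1 ⇒ 2
d|15:{1,3,5,15}  Σφ=1+2+4+8=15
q^36  k|36↦φ(k): 1:1 2:1 3:2 4:2 6:2 9:6 12:4 18:6 36:12  a_36=36

2, 15, 36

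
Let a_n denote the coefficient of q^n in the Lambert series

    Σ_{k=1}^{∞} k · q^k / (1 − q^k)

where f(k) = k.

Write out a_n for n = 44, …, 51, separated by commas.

n=44: 1·44 2·22 4·11 11·4 22·2 44·1  f→[1+2+4+11+22+44]=84
n=45: 45·1 15·3 9·5 5·9 3·15 1·45  f→[45+15+9+5+3+1]=78
[q^46] f(46)=46,f(23)=23,f(2)=2,f(1)=1 ⇒ 72
[q^47] f(47)=47,f(1)=1 ⇒ 48
q^48  k|48↦f(k): 48:48 24:24 16:16 12:12 8:8 6:6 4:4 3:3 2:2 1:1  a_48=124
d|49:{1,7,49}  Σf=1+7+49=57
n=50: 50·1 25·2 10·5 5·10 2·25 1·50  f→[50+25+10+5+2+1]=93
d|51:{1,3,17,51}  Σf=1+3+17+51=72

84, 78, 72, 48, 124, 57, 93, 72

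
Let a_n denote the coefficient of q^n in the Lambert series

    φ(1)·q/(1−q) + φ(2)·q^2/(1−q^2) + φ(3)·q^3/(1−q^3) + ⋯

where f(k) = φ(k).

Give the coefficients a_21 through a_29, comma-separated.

[q^21] φ(1)=1,φ(3)=2,φ(7)=6,φ(21)=12 ⇒ 21
d|22:{1,2,11,22}  Σφ=1+1+10+10=22
[q^23] φ(23)=22,φ(1)=1 ⇒ 23
d|24:{1,2,3,4,6,8,12,24}  Σφ=1+1+2+2+2+4+4+8=24
d|25:{25,5,1}  Σφ=20+4+1=25
n=26: 1·26 2·13 13·2 26·1  φ→[1+1+12+12]=26
q^27  k|27↦φ(k): 27:18 9:6 3:2 1:1  a_27=27
[q^28] φ(1)=1,φ(2)=1,φ(4)=2,φ(7)=6,φ(14)=6,φ(28)=12 ⇒ 28
n=29: 1·29 29·1  φ→[1+28]=29

21, 22, 23, 24, 25, 26, 27, 28, 29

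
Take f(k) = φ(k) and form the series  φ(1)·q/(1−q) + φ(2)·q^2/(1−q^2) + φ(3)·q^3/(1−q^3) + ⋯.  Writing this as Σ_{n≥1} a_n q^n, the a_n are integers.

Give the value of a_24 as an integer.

n=24: 24·1 12·2 8·3 6·4 4·6 3·8 2·12 1·24  φ→[8+4+4+2+2+2+1+1]=24

a_24 = 24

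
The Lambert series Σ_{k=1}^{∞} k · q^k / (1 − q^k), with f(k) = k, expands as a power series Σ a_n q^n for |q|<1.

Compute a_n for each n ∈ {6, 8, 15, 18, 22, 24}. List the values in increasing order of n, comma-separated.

12, 15, 24, 39, 36, 60

q^6  k|6↦f(k): 6:6 3:3 2:2 1:1  a_6=12
q^8  k|8↦f(k): 1:1 2:2 4:4 8:8  a_8=15
n=15: 1·15 3·5 5·3 15·1  f→[1+3+5+15]=24
q^18  k|18↦f(k): 1:1 2:2 3:3 6:6 9:9 18:18  a_18=39
q^22  k|22↦f(k): 22:22 11:11 2:2 1:1  a_22=36
n=24: 1·24 2·12 3·8 4·6 6·4 8·3 12·2 24·1  f→[1+2+3+4+6+8+12+24]=60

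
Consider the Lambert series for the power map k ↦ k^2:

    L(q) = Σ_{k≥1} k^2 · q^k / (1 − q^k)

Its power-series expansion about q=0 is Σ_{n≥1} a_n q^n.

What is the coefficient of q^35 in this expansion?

a_35 = 1300

n=35: 35·1 7·5 5·7 1·35  f→[1225+49+25+1]=1300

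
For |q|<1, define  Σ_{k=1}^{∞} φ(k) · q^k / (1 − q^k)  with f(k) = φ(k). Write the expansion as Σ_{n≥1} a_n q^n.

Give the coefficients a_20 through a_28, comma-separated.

[q^20] φ(1)=1,φ(2)=1,φ(4)=2,φ(5)=4,φ(10)=4,φ(20)=8 ⇒ 20
[q^21] φ(1)=1,φ(3)=2,φ(7)=6,φ(21)=12 ⇒ 21
n=22: 1·22 2·11 11·2 22·1  φ→[1+1+10+10]=22
q^23  k|23↦φ(k): 1:1 23:22  a_23=23
n=24: 1·24 2·12 3·8 4·6 6·4 8·3 12·2 24·1  φ→[1+1+2+2+2+4+4+8]=24
[q^25] φ(1)=1,φ(5)=4,φ(25)=20 ⇒ 25
n=26: 1·26 2·13 13·2 26·1  φ→[1+1+12+12]=26
n=27: 27·1 9·3 3·9 1·27  φ→[18+6+2+1]=27
q^28  k|28↦φ(k): 28:12 14:6 7:6 4:2 2:1 1:1  a_28=28

20, 21, 22, 23, 24, 25, 26, 27, 28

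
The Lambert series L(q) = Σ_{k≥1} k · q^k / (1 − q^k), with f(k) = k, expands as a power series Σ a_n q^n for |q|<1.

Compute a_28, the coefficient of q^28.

a_28 = 56

q^28  k|28↦f(k): 1:1 2:2 4:4 7:7 14:14 28:28  a_28=56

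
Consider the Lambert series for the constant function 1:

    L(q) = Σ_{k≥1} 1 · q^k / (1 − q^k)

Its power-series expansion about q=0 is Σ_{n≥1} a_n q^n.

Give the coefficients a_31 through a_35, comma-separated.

2, 6, 4, 4, 4

d|31:{31,1}  Σf=1+1=2
n=32: 1·32 2·16 4·8 8·4 16·2 32·1  f→[1+1+1+1+1+1]=6
q^33  k|33↦f(k): 33:1 11:1 3:1 1:1  a_33=4
d|34:{1,2,17,34}  Σf=1+1+1+1=4
n=35: 1·35 5·7 7·5 35·1  f→[1+1+1+1]=4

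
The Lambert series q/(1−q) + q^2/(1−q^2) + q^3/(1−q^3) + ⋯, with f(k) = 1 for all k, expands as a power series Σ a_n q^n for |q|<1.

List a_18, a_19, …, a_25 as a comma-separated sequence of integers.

[q^18] f(18)=1,f(9)=1,f(6)=1,f(3)=1,f(2)=1,f(1)=1 ⇒ 6
[q^19] f(19)=1,f(1)=1 ⇒ 2
[q^20] f(20)=1,f(10)=1,f(5)=1,f(4)=1,f(2)=1,f(1)=1 ⇒ 6
[q^21] f(1)=1,f(3)=1,f(7)=1,f(21)=1 ⇒ 4
[q^22] f(1)=1,f(2)=1,f(11)=1,f(22)=1 ⇒ 4
q^23  k|23↦f(k): 23:1 1:1  a_23=2
d|24:{1,2,3,4,6,8,12,24}  Σf=1+1+1+1+1+1+1+1=8
d|25:{25,5,1}  Σf=1+1+1=3

6, 2, 6, 4, 4, 2, 8, 3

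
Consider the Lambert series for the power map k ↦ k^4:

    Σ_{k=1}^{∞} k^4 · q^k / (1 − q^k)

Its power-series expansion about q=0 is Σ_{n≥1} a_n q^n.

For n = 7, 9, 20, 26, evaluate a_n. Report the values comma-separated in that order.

d|7:{7,1}  Σf=2401+1=2402
q^9  k|9↦f(k): 9:6561 3:81 1:1  a_9=6643
[q^20] f(1)=1,f(2)=16,f(4)=256,f(5)=625,f(10)=10000,f(20)=160000 ⇒ 170898
[q^26] f(1)=1,f(2)=16,f(13)=28561,f(26)=456976 ⇒ 485554

2402, 6643, 170898, 485554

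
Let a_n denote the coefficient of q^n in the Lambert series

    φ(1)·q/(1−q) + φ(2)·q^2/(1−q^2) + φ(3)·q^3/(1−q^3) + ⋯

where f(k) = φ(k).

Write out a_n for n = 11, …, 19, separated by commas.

[q^11] φ(11)=10,φ(1)=1 ⇒ 11
q^12  k|12↦φ(k): 12:4 6:2 4:2 3:2 2:1 1:1  a_12=12
[q^13] φ(13)=12,φ(1)=1 ⇒ 13
n=14: 14·1 7·2 2·7 1·14  φ→[6+6+1+1]=14
n=15: 1·15 3·5 5·3 15·1  φ→[1+2+4+8]=15
n=16: 1·16 2·8 4·4 8·2 16·1  φ→[1+1+2+4+8]=16
n=17: 17·1 1·17  φ→[16+1]=17
[q^18] φ(1)=1,φ(2)=1,φ(3)=2,φ(6)=2,φ(9)=6,φ(18)=6 ⇒ 18
n=19: 1·19 19·1  φ→[1+18]=19

11, 12, 13, 14, 15, 16, 17, 18, 19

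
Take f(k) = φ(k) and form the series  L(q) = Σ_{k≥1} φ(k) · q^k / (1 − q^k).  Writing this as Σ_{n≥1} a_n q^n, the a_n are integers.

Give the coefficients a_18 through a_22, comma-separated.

d|18:{1,2,3,6,9,18}  Σφ=1+1+2+2+6+6=18
n=19: 1·19 19·1  φ→[1+18]=19
q^20  k|20↦φ(k): 20:8 10:4 5:4 4:2 2:1 1:1  a_20=20
[q^21] φ(21)=12,φ(7)=6,φ(3)=2,φ(1)=1 ⇒ 21
n=22: 1·22 2·11 11·2 22·1  φ→[1+1+10+10]=22

18, 19, 20, 21, 22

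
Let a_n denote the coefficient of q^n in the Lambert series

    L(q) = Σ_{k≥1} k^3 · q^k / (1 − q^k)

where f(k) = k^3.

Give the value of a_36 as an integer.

n=36: 1·36 2·18 3·12 4·9 6·6 9·4 12·3 18·2 36·1  f→[1+8+27+64+216+729+1728+5832+46656]=55261

a_36 = 55261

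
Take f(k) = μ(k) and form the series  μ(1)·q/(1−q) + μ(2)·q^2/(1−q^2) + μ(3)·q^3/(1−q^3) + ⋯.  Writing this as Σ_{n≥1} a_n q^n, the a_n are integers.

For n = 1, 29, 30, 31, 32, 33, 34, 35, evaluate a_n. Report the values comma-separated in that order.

n=1: 1·1  μ→[1]=1
d|29:{29,1}  Σμ=(-1)+1=0
d|30:{1,2,3,5,6,10,15,30}  Σμ=1+(-1)+(-1)+(-1)+1+1+1+(-1)=0
[q^31] μ(1)=1,μ(31)=-1 ⇒ 0
[q^32] μ(32)=0,μ(16)=0,μ(8)=0,μ(4)=0,μ(2)=-1,μ(1)=1 ⇒ 0
d|33:{33,11,3,1}  Σμ=1+(-1)+(-1)+1=0
d|34:{1,2,17,34}  Σμ=1+(-1)+(-1)+1=0
d|35:{1,5,7,35}  Σμ=1+(-1)+(-1)+1=0

1, 0, 0, 0, 0, 0, 0, 0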